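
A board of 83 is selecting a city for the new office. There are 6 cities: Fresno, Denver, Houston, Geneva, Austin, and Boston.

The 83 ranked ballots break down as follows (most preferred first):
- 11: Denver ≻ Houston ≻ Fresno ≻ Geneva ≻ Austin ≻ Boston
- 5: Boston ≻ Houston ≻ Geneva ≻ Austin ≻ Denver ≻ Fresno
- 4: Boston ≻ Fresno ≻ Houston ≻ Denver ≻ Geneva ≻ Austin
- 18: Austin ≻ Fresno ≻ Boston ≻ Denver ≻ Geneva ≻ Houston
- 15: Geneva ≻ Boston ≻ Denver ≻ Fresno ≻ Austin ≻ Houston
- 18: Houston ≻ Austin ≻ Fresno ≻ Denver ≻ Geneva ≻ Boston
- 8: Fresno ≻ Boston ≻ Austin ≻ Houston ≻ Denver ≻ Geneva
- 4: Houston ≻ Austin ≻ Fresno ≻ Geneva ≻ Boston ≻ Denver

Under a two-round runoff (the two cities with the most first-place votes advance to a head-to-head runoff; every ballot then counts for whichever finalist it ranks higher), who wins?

Houston

Round 1 first-place votes: Fresno 8, Denver 11, Houston 22, Geneva 15, Austin 18, Boston 9. Houston and Austin advance.
Runoff: Houston is ranked above Austin on 42 ballots, Austin above Houston on 41.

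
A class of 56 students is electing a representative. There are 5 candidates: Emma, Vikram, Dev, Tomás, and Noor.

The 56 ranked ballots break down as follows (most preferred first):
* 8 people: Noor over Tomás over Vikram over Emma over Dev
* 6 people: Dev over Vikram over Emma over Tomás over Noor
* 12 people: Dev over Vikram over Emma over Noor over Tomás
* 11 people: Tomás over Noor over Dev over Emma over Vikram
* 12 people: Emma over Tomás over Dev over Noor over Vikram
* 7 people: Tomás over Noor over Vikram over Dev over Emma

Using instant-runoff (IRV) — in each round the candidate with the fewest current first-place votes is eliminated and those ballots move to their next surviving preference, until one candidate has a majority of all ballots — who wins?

Round 1: Emma 12, Vikram 0, Dev 18, Tomás 18, Noor 8. Vikram eliminated.
Round 2: Emma 12, Dev 18, Tomás 18, Noor 8. Noor eliminated.
Round 3: Emma 12, Dev 18, Tomás 26. Emma eliminated.
Round 4: Dev 18, Tomás 38. Tomás has a majority (≥29).

Tomás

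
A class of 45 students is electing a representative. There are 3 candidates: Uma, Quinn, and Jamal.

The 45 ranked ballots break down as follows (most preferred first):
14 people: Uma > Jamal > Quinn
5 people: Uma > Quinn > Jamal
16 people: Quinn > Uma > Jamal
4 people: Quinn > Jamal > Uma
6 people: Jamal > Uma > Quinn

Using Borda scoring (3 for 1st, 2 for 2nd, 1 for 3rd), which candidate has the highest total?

Uma

Uma: 14×3 + 5×3 + 16×2 + 4×1 + 6×2 = 105
Quinn: 14×1 + 5×2 + 16×3 + 4×3 + 6×1 = 90
Jamal: 14×2 + 5×1 + 16×1 + 4×2 + 6×3 = 75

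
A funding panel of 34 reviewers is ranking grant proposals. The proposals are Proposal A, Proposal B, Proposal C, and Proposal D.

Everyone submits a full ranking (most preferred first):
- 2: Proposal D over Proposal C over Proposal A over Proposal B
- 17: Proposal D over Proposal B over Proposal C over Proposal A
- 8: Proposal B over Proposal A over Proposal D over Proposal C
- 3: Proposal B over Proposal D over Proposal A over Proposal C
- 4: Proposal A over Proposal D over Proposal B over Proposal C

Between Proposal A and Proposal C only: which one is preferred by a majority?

Proposal A is ranked above Proposal C on 15 ballots; Proposal C above Proposal A on 19.

Proposal C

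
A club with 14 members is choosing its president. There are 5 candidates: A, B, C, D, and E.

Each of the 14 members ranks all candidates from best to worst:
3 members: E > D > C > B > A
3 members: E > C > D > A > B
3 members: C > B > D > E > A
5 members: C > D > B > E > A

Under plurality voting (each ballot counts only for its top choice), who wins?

C

First-place votes: A 0, B 0, C 8, D 0, E 6.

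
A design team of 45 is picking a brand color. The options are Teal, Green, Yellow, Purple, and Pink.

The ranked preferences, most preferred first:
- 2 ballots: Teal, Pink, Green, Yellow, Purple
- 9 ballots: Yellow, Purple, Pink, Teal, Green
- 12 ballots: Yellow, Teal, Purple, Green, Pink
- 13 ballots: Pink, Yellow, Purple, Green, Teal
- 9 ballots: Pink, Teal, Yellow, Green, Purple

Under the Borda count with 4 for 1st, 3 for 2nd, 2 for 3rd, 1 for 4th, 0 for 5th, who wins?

Yellow

Teal: 2×4 + 9×1 + 12×3 + 13×0 + 9×3 = 80
Green: 2×2 + 9×0 + 12×1 + 13×1 + 9×1 = 38
Yellow: 2×1 + 9×4 + 12×4 + 13×3 + 9×2 = 143
Purple: 2×0 + 9×3 + 12×2 + 13×2 + 9×0 = 77
Pink: 2×3 + 9×2 + 12×0 + 13×4 + 9×4 = 112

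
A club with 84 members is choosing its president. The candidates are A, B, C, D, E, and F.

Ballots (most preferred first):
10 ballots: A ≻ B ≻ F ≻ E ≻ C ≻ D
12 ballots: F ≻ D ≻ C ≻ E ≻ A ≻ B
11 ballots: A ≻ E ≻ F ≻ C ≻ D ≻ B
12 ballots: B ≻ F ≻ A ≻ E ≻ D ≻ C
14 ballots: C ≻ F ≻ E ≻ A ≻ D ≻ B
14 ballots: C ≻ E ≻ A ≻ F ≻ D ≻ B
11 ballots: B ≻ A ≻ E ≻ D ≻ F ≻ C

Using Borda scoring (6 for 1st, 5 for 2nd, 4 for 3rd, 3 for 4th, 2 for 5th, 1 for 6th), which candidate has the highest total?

A: 10×6 + 12×2 + 11×6 + 12×4 + 14×3 + 14×4 + 11×5 = 351
B: 10×5 + 12×1 + 11×1 + 12×6 + 14×1 + 14×1 + 11×6 = 239
C: 10×2 + 12×4 + 11×3 + 12×1 + 14×6 + 14×6 + 11×1 = 292
D: 10×1 + 12×5 + 11×2 + 12×2 + 14×2 + 14×2 + 11×3 = 205
E: 10×3 + 12×3 + 11×5 + 12×3 + 14×4 + 14×5 + 11×4 = 327
F: 10×4 + 12×6 + 11×4 + 12×5 + 14×5 + 14×3 + 11×2 = 350

A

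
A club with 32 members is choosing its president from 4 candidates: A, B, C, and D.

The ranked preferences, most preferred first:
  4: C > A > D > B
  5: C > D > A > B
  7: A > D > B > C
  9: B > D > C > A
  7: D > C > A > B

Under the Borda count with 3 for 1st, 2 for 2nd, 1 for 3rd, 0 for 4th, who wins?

A: 4×2 + 5×1 + 7×3 + 9×0 + 7×1 = 41
B: 4×0 + 5×0 + 7×1 + 9×3 + 7×0 = 34
C: 4×3 + 5×3 + 7×0 + 9×1 + 7×2 = 50
D: 4×1 + 5×2 + 7×2 + 9×2 + 7×3 = 67

D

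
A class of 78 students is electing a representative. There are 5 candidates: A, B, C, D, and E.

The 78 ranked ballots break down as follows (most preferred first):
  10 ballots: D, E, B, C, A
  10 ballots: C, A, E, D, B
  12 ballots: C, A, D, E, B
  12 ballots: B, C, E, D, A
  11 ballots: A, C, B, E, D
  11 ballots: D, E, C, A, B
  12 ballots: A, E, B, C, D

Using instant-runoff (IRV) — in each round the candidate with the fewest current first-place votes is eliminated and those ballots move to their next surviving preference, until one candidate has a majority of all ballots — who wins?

Round 1: A 23, B 12, C 22, D 21, E 0. E eliminated.
Round 2: A 23, B 12, C 22, D 21. B eliminated.
Round 3: A 23, C 34, D 21. D eliminated.
Round 4: A 23, C 55. C has a majority (≥40).

C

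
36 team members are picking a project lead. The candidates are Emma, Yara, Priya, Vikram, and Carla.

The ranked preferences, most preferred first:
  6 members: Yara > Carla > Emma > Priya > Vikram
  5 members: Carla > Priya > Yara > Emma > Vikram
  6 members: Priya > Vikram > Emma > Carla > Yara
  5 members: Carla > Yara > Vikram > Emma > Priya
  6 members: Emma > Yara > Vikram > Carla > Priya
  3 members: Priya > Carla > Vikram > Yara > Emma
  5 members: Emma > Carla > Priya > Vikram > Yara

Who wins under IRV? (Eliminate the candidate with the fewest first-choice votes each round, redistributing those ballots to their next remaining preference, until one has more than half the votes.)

Carla

Round 1: Emma 11, Yara 6, Priya 9, Vikram 0, Carla 10. Vikram eliminated.
Round 2: Emma 11, Yara 6, Priya 9, Carla 10. Yara eliminated.
Round 3: Emma 11, Priya 9, Carla 16. Priya eliminated.
Round 4: Emma 17, Carla 19. Carla has a majority (≥19).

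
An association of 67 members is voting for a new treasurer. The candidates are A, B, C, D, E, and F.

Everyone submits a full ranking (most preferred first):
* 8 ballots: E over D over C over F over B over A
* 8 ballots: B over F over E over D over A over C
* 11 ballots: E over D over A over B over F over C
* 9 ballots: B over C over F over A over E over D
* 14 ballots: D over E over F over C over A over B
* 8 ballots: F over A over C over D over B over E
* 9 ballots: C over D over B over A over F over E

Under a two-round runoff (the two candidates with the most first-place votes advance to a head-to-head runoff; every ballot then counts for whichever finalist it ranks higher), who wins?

Round 1 first-place votes: A 0, B 17, C 9, D 14, E 19, F 8. E and B advance.
Runoff: E is ranked above B on 33 ballots, B above E on 34.

B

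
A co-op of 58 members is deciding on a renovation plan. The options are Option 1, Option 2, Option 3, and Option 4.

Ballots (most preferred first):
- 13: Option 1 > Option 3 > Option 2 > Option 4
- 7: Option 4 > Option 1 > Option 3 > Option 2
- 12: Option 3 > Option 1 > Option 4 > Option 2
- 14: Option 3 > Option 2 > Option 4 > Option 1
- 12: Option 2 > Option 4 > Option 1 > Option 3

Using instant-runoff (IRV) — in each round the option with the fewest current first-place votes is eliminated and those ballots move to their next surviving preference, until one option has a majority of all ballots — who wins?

Option 1

Round 1: Option 1 13, Option 2 12, Option 3 26, Option 4 7. Option 4 eliminated.
Round 2: Option 1 20, Option 2 12, Option 3 26. Option 2 eliminated.
Round 3: Option 1 32, Option 3 26. Option 1 has a majority (≥30).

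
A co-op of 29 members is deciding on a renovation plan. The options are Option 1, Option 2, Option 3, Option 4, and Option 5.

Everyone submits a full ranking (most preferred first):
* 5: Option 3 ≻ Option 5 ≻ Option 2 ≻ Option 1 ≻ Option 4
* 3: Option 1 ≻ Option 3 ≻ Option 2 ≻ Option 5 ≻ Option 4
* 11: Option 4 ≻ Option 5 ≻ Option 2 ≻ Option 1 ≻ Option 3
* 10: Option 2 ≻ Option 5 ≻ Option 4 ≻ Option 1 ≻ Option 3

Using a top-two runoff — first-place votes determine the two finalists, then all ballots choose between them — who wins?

Round 1 first-place votes: Option 1 3, Option 2 10, Option 3 5, Option 4 11, Option 5 0. Option 4 and Option 2 advance.
Runoff: Option 4 is ranked above Option 2 on 11 ballots, Option 2 above Option 4 on 18.

Option 2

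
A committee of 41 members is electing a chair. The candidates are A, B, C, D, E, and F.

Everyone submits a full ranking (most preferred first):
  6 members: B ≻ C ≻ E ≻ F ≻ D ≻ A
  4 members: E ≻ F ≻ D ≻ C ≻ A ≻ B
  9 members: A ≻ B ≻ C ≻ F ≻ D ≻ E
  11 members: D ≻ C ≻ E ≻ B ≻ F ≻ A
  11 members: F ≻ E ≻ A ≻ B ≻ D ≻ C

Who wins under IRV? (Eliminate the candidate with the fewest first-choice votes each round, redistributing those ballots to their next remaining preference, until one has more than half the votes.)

F

Round 1: A 9, B 6, C 0, D 11, E 4, F 11. C eliminated.
Round 2: A 9, B 6, D 11, E 4, F 11. E eliminated.
Round 3: A 9, B 6, D 11, F 15. B eliminated.
Round 4: A 9, D 11, F 21. F has a majority (≥21).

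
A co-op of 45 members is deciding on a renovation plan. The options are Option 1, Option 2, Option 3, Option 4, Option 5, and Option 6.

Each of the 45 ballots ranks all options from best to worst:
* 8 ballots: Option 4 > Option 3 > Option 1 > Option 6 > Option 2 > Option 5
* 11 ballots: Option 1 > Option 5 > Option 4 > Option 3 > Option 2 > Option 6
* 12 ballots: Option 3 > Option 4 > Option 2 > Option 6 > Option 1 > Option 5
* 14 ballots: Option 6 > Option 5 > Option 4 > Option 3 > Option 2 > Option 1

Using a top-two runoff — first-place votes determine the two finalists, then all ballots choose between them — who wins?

Option 3

Round 1 first-place votes: Option 1 11, Option 2 0, Option 3 12, Option 4 8, Option 5 0, Option 6 14. Option 6 and Option 3 advance.
Runoff: Option 6 is ranked above Option 3 on 14 ballots, Option 3 above Option 6 on 31.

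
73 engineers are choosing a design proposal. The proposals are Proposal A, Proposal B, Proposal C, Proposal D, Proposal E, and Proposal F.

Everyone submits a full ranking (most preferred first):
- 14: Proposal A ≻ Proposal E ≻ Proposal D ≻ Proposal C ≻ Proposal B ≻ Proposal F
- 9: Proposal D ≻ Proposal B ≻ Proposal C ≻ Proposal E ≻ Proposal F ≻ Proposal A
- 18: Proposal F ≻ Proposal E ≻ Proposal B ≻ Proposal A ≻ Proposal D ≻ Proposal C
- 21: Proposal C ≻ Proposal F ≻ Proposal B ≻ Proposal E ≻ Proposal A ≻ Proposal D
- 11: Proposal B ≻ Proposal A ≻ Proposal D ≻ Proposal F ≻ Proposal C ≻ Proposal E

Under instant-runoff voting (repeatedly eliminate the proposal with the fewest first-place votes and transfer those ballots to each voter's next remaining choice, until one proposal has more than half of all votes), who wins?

Round 1: Proposal A 14, Proposal B 11, Proposal C 21, Proposal D 9, Proposal E 0, Proposal F 18. Proposal E eliminated.
Round 2: Proposal A 14, Proposal B 11, Proposal C 21, Proposal D 9, Proposal F 18. Proposal D eliminated.
Round 3: Proposal A 14, Proposal B 20, Proposal C 21, Proposal F 18. Proposal A eliminated.
Round 4: Proposal B 20, Proposal C 35, Proposal F 18. Proposal F eliminated.
Round 5: Proposal B 38, Proposal C 35. Proposal B has a majority (≥37).

Proposal B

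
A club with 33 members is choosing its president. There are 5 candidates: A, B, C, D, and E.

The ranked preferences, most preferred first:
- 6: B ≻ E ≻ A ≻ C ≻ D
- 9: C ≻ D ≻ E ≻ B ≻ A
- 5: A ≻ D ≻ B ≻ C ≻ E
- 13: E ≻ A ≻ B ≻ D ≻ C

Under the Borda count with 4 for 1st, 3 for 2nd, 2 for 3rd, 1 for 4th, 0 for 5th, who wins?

E

A: 6×2 + 9×0 + 5×4 + 13×3 = 71
B: 6×4 + 9×1 + 5×2 + 13×2 = 69
C: 6×1 + 9×4 + 5×1 + 13×0 = 47
D: 6×0 + 9×3 + 5×3 + 13×1 = 55
E: 6×3 + 9×2 + 5×0 + 13×4 = 88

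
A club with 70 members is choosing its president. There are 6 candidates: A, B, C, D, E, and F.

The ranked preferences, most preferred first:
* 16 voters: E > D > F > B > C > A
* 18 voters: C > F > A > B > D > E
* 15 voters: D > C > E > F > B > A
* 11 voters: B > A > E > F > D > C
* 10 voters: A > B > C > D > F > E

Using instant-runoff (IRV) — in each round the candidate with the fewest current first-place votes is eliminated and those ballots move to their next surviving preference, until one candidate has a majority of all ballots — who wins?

Round 1: A 10, B 11, C 18, D 15, E 16, F 0. F eliminated.
Round 2: A 10, B 11, C 18, D 15, E 16. A eliminated.
Round 3: B 21, C 18, D 15, E 16. D eliminated.
Round 4: B 21, C 33, E 16. E eliminated.
Round 5: B 37, C 33. B has a majority (≥36).

B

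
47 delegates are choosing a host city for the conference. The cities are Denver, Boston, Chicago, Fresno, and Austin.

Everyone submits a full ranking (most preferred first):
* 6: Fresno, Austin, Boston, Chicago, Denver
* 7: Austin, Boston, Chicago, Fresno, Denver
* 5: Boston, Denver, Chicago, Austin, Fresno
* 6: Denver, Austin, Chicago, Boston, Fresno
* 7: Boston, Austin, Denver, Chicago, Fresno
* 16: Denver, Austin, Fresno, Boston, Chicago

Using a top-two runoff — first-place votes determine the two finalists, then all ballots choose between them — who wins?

Boston

Round 1 first-place votes: Denver 22, Boston 12, Chicago 0, Fresno 6, Austin 7. Denver and Boston advance.
Runoff: Denver is ranked above Boston on 22 ballots, Boston above Denver on 25.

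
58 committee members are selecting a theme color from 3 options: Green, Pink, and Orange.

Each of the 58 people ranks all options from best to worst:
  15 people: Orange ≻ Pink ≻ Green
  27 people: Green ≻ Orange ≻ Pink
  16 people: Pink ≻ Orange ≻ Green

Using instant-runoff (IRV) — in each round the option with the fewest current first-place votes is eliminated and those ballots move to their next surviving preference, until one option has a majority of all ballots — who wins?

Round 1: Green 27, Pink 16, Orange 15. Orange eliminated.
Round 2: Green 27, Pink 31. Pink has a majority (≥30).

Pink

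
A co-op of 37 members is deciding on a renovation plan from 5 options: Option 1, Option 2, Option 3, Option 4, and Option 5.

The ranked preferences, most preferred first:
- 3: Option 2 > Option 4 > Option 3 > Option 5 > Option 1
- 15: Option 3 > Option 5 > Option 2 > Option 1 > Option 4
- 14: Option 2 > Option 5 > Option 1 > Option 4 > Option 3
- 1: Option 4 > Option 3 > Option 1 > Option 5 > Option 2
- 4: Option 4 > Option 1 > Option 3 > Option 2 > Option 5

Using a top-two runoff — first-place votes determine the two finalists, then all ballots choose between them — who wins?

Option 3

Round 1 first-place votes: Option 1 0, Option 2 17, Option 3 15, Option 4 5, Option 5 0. Option 2 and Option 3 advance.
Runoff: Option 2 is ranked above Option 3 on 17 ballots, Option 3 above Option 2 on 20.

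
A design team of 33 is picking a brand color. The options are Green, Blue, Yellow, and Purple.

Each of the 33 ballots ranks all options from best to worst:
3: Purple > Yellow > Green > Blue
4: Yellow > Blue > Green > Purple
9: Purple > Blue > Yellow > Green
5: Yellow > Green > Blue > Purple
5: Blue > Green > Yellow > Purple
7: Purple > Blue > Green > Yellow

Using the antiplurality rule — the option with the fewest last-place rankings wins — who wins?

Blue

Last-place votes: Green 9, Blue 3, Yellow 7, Purple 14.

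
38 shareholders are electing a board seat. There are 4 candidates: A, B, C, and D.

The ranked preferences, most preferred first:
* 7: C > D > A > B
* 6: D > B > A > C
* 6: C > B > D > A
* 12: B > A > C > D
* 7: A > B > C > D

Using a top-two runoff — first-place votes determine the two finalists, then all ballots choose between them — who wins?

B

Round 1 first-place votes: A 7, B 12, C 13, D 6. C and B advance.
Runoff: C is ranked above B on 13 ballots, B above C on 25.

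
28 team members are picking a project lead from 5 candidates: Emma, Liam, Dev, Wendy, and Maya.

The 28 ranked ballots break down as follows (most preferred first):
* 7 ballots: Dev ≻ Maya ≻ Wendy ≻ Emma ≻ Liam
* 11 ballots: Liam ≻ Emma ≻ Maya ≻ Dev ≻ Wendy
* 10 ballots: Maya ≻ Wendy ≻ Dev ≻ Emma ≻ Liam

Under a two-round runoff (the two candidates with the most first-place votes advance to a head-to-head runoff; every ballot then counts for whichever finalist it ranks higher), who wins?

Maya

Round 1 first-place votes: Emma 0, Liam 11, Dev 7, Wendy 0, Maya 10. Liam and Maya advance.
Runoff: Liam is ranked above Maya on 11 ballots, Maya above Liam on 17.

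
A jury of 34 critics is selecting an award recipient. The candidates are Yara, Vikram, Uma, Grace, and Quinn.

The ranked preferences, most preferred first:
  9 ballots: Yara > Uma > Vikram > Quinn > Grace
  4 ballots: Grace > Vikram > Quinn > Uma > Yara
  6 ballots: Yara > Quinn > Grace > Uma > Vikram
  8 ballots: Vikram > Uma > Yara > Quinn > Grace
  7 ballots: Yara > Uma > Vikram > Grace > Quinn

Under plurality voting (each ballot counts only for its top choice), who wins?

First-place votes: Yara 22, Vikram 8, Uma 0, Grace 4, Quinn 0.

Yara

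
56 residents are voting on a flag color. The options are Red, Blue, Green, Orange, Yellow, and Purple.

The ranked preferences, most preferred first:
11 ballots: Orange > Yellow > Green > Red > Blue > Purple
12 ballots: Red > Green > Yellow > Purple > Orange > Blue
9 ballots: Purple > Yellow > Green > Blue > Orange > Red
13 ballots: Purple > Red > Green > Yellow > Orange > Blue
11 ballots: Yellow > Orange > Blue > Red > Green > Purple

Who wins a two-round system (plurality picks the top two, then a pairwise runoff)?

Round 1 first-place votes: Red 12, Blue 0, Green 0, Orange 11, Yellow 11, Purple 22. Purple and Red advance.
Runoff: Purple is ranked above Red on 22 ballots, Red above Purple on 34.

Red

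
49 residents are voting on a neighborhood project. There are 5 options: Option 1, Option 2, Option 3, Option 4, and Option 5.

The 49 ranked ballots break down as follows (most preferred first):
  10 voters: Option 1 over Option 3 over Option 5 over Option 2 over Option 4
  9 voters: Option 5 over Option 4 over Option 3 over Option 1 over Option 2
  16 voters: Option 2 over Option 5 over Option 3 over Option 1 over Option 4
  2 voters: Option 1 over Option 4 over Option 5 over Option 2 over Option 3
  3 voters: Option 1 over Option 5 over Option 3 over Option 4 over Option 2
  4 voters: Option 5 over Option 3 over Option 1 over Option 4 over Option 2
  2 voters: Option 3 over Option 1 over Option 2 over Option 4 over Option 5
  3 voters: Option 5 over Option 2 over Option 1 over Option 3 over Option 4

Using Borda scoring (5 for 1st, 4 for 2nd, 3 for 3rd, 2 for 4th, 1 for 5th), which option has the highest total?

Option 1: 10×5 + 9×2 + 16×2 + 2×5 + 3×5 + 4×3 + 2×4 + 3×3 = 154
Option 2: 10×2 + 9×1 + 16×5 + 2×2 + 3×1 + 4×1 + 2×3 + 3×4 = 138
Option 3: 10×4 + 9×3 + 16×3 + 2×1 + 3×3 + 4×4 + 2×5 + 3×2 = 158
Option 4: 10×1 + 9×4 + 16×1 + 2×4 + 3×2 + 4×2 + 2×2 + 3×1 = 91
Option 5: 10×3 + 9×5 + 16×4 + 2×3 + 3×4 + 4×5 + 2×1 + 3×5 = 194

Option 5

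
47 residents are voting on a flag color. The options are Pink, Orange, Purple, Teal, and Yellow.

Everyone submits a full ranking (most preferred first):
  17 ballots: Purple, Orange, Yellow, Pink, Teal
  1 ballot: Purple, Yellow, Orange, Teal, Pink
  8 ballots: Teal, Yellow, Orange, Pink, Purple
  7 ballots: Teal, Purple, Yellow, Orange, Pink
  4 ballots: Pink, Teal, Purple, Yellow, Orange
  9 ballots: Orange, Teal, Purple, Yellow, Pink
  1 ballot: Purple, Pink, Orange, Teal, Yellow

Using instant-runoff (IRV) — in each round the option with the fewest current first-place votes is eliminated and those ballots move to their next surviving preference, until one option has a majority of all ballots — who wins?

Round 1: Pink 4, Orange 9, Purple 19, Teal 15, Yellow 0. Yellow eliminated.
Round 2: Pink 4, Orange 9, Purple 19, Teal 15. Pink eliminated.
Round 3: Orange 9, Purple 19, Teal 19. Orange eliminated.
Round 4: Purple 19, Teal 28. Teal has a majority (≥24).

Teal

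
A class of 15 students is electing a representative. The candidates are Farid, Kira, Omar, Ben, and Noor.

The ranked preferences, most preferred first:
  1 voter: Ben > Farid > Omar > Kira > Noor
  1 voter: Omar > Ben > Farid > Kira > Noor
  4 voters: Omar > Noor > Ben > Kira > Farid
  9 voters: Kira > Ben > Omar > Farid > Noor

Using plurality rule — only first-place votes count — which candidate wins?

First-place votes: Farid 0, Kira 9, Omar 5, Ben 1, Noor 0.

Kira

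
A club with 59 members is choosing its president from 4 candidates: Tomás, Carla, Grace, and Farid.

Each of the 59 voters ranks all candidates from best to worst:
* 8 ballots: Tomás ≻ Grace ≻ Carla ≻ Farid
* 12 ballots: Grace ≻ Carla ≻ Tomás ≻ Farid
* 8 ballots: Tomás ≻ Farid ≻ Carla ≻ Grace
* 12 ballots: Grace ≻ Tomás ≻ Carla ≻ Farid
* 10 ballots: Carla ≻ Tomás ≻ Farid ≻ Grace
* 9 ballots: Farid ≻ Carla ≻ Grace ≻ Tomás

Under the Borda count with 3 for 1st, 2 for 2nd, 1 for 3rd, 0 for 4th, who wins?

Tomás: 8×3 + 12×1 + 8×3 + 12×2 + 10×2 + 9×0 = 104
Carla: 8×1 + 12×2 + 8×1 + 12×1 + 10×3 + 9×2 = 100
Grace: 8×2 + 12×3 + 8×0 + 12×3 + 10×0 + 9×1 = 97
Farid: 8×0 + 12×0 + 8×2 + 12×0 + 10×1 + 9×3 = 53

Tomás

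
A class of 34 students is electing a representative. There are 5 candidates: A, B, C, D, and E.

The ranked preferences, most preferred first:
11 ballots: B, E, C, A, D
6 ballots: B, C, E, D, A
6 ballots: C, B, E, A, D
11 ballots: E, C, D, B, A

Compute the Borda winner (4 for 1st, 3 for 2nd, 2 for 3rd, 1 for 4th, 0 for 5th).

E

A: 11×1 + 6×0 + 6×1 + 11×0 = 17
B: 11×4 + 6×4 + 6×3 + 11×1 = 97
C: 11×2 + 6×3 + 6×4 + 11×3 = 97
D: 11×0 + 6×1 + 6×0 + 11×2 = 28
E: 11×3 + 6×2 + 6×2 + 11×4 = 101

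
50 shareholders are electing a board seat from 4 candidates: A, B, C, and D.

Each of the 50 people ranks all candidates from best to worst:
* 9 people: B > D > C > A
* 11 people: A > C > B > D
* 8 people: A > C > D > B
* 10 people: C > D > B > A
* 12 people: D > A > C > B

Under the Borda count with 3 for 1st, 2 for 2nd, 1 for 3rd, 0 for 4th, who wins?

A: 9×0 + 11×3 + 8×3 + 10×0 + 12×2 = 81
B: 9×3 + 11×1 + 8×0 + 10×1 + 12×0 = 48
C: 9×1 + 11×2 + 8×2 + 10×3 + 12×1 = 89
D: 9×2 + 11×0 + 8×1 + 10×2 + 12×3 = 82

C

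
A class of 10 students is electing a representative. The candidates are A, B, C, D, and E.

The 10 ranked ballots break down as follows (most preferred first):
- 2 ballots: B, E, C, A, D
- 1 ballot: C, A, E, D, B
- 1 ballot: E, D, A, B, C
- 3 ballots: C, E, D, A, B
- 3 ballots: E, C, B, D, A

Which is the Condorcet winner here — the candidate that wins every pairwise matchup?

E

E vs A: 9–1
E vs B: 8–2
E vs C: 6–4
E vs D: 10–0
E beats every other candidate.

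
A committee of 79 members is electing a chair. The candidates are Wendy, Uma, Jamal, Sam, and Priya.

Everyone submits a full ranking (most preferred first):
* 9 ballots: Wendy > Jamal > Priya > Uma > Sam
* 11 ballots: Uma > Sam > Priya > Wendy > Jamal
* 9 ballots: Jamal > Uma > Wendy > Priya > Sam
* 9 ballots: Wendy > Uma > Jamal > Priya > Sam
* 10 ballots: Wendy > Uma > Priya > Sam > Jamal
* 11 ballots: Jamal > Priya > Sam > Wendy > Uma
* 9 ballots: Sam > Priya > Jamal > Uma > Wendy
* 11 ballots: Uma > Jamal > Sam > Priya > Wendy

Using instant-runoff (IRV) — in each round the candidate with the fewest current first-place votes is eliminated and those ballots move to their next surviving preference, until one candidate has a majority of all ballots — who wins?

Jamal

Round 1: Wendy 28, Uma 22, Jamal 20, Sam 9, Priya 0. Priya eliminated.
Round 2: Wendy 28, Uma 22, Jamal 20, Sam 9. Sam eliminated.
Round 3: Wendy 28, Uma 22, Jamal 29. Uma eliminated.
Round 4: Wendy 39, Jamal 40. Jamal has a majority (≥40).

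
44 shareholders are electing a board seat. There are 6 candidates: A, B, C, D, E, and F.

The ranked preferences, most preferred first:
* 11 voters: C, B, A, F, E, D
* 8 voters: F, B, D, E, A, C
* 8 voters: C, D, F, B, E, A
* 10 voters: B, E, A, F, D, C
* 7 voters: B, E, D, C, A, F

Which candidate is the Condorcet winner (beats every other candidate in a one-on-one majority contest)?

B

B vs A: 44–0
B vs C: 25–19
B vs D: 36–8
B vs E: 44–0
B vs F: 28–16
B beats every other candidate.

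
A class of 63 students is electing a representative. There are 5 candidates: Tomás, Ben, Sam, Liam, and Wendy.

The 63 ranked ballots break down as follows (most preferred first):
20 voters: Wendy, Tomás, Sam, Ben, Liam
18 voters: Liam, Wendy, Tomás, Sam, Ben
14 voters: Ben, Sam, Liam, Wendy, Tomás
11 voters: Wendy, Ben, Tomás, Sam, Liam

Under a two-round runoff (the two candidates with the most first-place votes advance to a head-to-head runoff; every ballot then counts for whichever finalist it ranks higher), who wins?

Round 1 first-place votes: Tomás 0, Ben 14, Sam 0, Liam 18, Wendy 31. Wendy and Liam advance.
Runoff: Wendy is ranked above Liam on 31 ballots, Liam above Wendy on 32.

Liam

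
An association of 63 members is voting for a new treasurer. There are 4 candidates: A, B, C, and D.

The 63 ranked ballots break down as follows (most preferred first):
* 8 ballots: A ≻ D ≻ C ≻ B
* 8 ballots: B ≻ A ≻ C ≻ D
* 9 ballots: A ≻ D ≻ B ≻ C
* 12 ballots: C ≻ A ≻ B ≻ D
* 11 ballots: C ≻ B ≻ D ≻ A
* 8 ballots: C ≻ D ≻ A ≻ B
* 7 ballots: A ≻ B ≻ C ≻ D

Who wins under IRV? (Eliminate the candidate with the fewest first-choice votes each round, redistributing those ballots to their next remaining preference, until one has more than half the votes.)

A

Round 1: A 24, B 8, C 31, D 0. D eliminated.
Round 2: A 24, B 8, C 31. B eliminated.
Round 3: A 32, C 31. A has a majority (≥32).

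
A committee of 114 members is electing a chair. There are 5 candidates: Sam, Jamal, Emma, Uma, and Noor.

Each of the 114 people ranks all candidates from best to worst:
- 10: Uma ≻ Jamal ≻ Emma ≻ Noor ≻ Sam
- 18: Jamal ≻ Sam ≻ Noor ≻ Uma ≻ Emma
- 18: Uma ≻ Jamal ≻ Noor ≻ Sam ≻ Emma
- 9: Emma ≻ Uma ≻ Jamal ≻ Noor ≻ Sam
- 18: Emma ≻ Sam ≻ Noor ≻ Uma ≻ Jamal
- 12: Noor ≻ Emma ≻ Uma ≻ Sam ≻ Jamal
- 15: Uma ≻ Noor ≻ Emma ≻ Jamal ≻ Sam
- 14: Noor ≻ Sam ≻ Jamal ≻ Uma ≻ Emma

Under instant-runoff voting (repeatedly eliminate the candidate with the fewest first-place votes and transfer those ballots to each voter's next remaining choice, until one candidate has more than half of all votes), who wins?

Round 1: Sam 0, Jamal 18, Emma 27, Uma 43, Noor 26. Sam eliminated.
Round 2: Jamal 18, Emma 27, Uma 43, Noor 26. Jamal eliminated.
Round 3: Emma 27, Uma 43, Noor 44. Emma eliminated.
Round 4: Uma 52, Noor 62. Noor has a majority (≥58).

Noor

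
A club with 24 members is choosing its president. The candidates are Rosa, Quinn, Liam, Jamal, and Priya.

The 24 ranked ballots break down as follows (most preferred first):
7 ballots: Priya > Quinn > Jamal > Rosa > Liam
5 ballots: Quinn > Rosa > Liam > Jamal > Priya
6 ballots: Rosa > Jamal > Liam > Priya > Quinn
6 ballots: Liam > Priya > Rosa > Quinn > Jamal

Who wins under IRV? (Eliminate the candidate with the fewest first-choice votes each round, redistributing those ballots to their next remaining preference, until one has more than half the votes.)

Round 1: Rosa 6, Quinn 5, Liam 6, Jamal 0, Priya 7. Jamal eliminated.
Round 2: Rosa 6, Quinn 5, Liam 6, Priya 7. Quinn eliminated.
Round 3: Rosa 11, Liam 6, Priya 7. Liam eliminated.
Round 4: Rosa 11, Priya 13. Priya has a majority (≥13).

Priya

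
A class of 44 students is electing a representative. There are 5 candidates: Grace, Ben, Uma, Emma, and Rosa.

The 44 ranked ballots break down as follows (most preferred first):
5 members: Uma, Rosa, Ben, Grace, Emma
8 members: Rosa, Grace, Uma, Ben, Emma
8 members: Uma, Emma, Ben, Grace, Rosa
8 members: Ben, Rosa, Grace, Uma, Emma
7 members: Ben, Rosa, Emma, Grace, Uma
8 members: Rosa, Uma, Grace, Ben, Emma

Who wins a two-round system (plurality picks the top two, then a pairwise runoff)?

Round 1 first-place votes: Grace 0, Ben 15, Uma 13, Emma 0, Rosa 16. Rosa and Ben advance.
Runoff: Rosa is ranked above Ben on 21 ballots, Ben above Rosa on 23.

Ben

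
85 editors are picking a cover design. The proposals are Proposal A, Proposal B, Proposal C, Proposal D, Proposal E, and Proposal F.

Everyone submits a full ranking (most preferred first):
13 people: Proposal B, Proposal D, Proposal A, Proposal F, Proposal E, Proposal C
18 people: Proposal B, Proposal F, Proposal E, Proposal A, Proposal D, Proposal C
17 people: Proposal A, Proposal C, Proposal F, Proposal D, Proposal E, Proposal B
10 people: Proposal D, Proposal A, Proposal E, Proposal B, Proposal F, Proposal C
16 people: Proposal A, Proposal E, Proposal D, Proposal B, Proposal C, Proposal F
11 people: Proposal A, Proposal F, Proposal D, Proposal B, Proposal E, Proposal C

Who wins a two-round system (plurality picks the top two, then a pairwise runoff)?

Round 1 first-place votes: Proposal A 44, Proposal B 31, Proposal C 0, Proposal D 10, Proposal E 0, Proposal F 0. Proposal A and Proposal B advance.
Runoff: Proposal A is ranked above Proposal B on 54 ballots, Proposal B above Proposal A on 31.

Proposal A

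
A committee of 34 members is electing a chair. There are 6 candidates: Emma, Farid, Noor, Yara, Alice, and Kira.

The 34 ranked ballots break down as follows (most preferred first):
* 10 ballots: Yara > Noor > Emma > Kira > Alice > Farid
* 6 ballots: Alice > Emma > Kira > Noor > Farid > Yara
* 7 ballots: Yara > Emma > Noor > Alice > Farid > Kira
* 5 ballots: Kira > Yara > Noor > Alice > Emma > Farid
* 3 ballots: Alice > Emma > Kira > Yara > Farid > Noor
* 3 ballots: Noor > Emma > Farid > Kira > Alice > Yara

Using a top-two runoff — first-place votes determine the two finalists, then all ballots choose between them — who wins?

Yara

Round 1 first-place votes: Emma 0, Farid 0, Noor 3, Yara 17, Alice 9, Kira 5. Yara and Alice advance.
Runoff: Yara is ranked above Alice on 22 ballots, Alice above Yara on 12.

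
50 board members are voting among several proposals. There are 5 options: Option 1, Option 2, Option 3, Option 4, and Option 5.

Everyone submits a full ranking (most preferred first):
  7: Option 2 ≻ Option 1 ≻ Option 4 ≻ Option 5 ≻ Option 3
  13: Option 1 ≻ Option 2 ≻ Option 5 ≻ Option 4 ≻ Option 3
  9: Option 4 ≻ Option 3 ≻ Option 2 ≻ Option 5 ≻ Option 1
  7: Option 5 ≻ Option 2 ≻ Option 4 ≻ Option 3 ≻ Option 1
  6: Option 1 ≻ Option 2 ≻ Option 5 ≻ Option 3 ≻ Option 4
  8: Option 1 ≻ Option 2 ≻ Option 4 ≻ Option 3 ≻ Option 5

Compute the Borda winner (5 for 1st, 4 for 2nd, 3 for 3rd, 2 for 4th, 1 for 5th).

Option 1: 7×4 + 13×5 + 9×1 + 7×1 + 6×5 + 8×5 = 179
Option 2: 7×5 + 13×4 + 9×3 + 7×4 + 6×4 + 8×4 = 198
Option 3: 7×1 + 13×1 + 9×4 + 7×2 + 6×2 + 8×2 = 98
Option 4: 7×3 + 13×2 + 9×5 + 7×3 + 6×1 + 8×3 = 143
Option 5: 7×2 + 13×3 + 9×2 + 7×5 + 6×3 + 8×1 = 132

Option 2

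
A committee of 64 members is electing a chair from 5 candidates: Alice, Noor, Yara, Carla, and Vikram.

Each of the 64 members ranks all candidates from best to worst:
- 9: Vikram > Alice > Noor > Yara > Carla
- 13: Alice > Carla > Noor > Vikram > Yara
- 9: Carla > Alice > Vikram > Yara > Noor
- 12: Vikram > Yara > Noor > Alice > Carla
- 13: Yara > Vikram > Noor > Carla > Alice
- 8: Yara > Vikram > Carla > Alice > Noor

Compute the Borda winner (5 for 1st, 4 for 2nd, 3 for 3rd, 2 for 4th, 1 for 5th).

Vikram

Alice: 9×4 + 13×5 + 9×4 + 12×2 + 13×1 + 8×2 = 190
Noor: 9×3 + 13×3 + 9×1 + 12×3 + 13×3 + 8×1 = 158
Yara: 9×2 + 13×1 + 9×2 + 12×4 + 13×5 + 8×5 = 202
Carla: 9×1 + 13×4 + 9×5 + 12×1 + 13×2 + 8×3 = 168
Vikram: 9×5 + 13×2 + 9×3 + 12×5 + 13×4 + 8×4 = 242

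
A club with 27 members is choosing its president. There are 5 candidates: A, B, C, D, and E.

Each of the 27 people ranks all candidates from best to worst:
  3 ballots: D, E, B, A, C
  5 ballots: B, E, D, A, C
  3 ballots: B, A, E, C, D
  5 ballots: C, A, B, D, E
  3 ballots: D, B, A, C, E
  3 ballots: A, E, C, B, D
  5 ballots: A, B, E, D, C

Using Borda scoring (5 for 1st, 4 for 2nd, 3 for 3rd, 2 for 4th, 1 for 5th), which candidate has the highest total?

B

A: 3×2 + 5×2 + 3×4 + 5×4 + 3×3 + 3×5 + 5×5 = 97
B: 3×3 + 5×5 + 3×5 + 5×3 + 3×4 + 3×2 + 5×4 = 102
C: 3×1 + 5×1 + 3×2 + 5×5 + 3×2 + 3×3 + 5×1 = 59
D: 3×5 + 5×3 + 3×1 + 5×2 + 3×5 + 3×1 + 5×2 = 71
E: 3×4 + 5×4 + 3×3 + 5×1 + 3×1 + 3×4 + 5×3 = 76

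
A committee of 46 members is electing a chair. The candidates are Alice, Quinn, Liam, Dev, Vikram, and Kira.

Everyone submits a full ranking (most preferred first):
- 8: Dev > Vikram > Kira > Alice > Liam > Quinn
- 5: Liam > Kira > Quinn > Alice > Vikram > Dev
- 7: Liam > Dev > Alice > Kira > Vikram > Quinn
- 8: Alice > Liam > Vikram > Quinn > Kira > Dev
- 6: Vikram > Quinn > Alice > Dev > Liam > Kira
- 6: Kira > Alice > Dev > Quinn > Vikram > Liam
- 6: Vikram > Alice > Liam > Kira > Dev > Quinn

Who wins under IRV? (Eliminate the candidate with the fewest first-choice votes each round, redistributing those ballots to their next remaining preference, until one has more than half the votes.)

Alice

Round 1: Alice 8, Quinn 0, Liam 12, Dev 8, Vikram 12, Kira 6. Quinn eliminated.
Round 2: Alice 8, Liam 12, Dev 8, Vikram 12, Kira 6. Kira eliminated.
Round 3: Alice 14, Liam 12, Dev 8, Vikram 12. Dev eliminated.
Round 4: Alice 14, Liam 12, Vikram 20. Liam eliminated.
Round 5: Alice 26, Vikram 20. Alice has a majority (≥24).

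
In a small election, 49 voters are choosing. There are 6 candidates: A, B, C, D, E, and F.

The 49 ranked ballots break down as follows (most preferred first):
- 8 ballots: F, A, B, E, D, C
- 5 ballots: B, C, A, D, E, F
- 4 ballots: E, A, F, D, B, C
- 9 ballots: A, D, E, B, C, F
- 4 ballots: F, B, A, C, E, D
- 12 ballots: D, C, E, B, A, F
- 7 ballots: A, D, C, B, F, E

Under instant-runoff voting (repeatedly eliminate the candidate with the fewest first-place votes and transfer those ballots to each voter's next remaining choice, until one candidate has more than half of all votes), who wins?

A

Round 1: A 16, B 5, C 0, D 12, E 4, F 12. C eliminated.
Round 2: A 16, B 5, D 12, E 4, F 12. E eliminated.
Round 3: A 20, B 5, D 12, F 12. B eliminated.
Round 4: A 25, D 12, F 12. A has a majority (≥25).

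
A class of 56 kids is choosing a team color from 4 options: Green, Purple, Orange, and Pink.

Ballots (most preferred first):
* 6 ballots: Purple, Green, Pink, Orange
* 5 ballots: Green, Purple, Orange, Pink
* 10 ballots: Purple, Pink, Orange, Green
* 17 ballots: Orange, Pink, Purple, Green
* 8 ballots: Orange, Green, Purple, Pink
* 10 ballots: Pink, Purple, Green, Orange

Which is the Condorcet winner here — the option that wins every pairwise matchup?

Purple vs Green: 43–13
Purple vs Orange: 31–25
Purple vs Pink: 29–27
Purple beats every other option.

Purple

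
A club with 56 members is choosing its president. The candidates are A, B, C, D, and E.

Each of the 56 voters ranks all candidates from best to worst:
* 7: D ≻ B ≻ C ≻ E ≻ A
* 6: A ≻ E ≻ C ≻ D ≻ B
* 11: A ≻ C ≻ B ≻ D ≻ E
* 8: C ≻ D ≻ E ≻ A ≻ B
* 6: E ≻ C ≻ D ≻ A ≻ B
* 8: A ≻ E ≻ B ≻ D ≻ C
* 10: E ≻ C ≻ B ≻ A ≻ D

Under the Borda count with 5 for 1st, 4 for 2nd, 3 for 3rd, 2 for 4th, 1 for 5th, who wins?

C

A: 7×1 + 6×5 + 11×5 + 8×2 + 6×2 + 8×5 + 10×2 = 180
B: 7×4 + 6×1 + 11×3 + 8×1 + 6×1 + 8×3 + 10×3 = 135
C: 7×3 + 6×3 + 11×4 + 8×5 + 6×4 + 8×1 + 10×4 = 195
D: 7×5 + 6×2 + 11×2 + 8×4 + 6×3 + 8×2 + 10×1 = 145
E: 7×2 + 6×4 + 11×1 + 8×3 + 6×5 + 8×4 + 10×5 = 185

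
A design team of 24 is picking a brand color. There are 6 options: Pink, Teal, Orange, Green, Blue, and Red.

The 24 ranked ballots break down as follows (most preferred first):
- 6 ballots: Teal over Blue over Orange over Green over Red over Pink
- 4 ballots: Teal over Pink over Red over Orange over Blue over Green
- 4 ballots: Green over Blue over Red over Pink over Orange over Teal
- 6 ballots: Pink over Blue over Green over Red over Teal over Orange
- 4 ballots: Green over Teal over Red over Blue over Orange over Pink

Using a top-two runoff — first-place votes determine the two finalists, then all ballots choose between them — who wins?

Green

Round 1 first-place votes: Pink 6, Teal 10, Orange 0, Green 8, Blue 0, Red 0. Teal and Green advance.
Runoff: Teal is ranked above Green on 10 ballots, Green above Teal on 14.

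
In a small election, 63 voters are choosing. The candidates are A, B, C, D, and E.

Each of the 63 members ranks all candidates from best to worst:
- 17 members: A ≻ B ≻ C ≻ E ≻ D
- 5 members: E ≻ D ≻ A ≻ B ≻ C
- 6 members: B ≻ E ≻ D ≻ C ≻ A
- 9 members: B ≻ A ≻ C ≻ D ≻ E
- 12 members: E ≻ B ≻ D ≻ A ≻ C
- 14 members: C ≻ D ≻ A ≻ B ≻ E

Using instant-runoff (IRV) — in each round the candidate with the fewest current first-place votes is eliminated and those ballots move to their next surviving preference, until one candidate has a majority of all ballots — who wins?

Round 1: A 17, B 15, C 14, D 0, E 17. D eliminated.
Round 2: A 17, B 15, C 14, E 17. C eliminated.
Round 3: A 31, B 15, E 17. B eliminated.
Round 4: A 40, E 23. A has a majority (≥32).

A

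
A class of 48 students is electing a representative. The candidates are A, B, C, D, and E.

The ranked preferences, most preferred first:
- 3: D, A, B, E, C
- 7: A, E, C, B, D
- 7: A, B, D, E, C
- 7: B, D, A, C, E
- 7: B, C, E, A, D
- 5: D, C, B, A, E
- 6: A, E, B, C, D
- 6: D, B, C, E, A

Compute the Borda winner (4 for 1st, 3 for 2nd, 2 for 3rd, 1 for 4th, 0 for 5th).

A: 3×3 + 7×4 + 7×4 + 7×2 + 7×1 + 5×1 + 6×4 + 6×0 = 115
B: 3×2 + 7×1 + 7×3 + 7×4 + 7×4 + 5×2 + 6×2 + 6×3 = 130
C: 3×0 + 7×2 + 7×0 + 7×1 + 7×3 + 5×3 + 6×1 + 6×2 = 75
D: 3×4 + 7×0 + 7×2 + 7×3 + 7×0 + 5×4 + 6×0 + 6×4 = 91
E: 3×1 + 7×3 + 7×1 + 7×0 + 7×2 + 5×0 + 6×3 + 6×1 = 69

B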